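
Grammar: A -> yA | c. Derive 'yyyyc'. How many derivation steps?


Derivation: A => yA => yyA => yyyA => yyyyA => yyyyc
Steps: 5


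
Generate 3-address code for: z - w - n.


Break into single-operator statements:
t1 = z - w
t2 = t1 - n


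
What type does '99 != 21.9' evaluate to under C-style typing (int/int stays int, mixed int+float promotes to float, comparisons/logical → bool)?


Operand types: int != float
Rule: comparison yields bool
Result type: bool


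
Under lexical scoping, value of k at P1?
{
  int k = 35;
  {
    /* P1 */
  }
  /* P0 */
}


P1's block does not declare k; resolves to the enclosing declaration at depth 0
k = 35


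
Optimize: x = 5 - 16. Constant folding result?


5 - 16 = -11 at compile time
Optimized: x = -11


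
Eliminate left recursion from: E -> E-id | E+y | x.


Left-recursive alternatives: E-id, E+y; non-recursive: x
Introduce E': E -> xE', E' -> -idE' | +yE' | ε


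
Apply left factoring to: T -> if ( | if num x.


Common prefix: 'if'
Factored: T -> if T', T' -> ( | num x


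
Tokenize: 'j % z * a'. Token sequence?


Scan left to right, longest-match per lexeme
Tokens: ID(j), OP(%), ID(z), OP(*), ID(a)


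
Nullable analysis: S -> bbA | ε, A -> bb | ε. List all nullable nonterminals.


A nonterminal is nullable iff some alternative derives ε (directly, or every symbol in it is nullable)
Nullable: {A, S}


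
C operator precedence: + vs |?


'+' is additive (level 9); '|' is bitwise OR (level 3)
Higher level binds tighter
'+' has higher precedence than '|'


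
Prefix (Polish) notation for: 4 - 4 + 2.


left-to-right (same/higher precedence on left): tree is (+ (- 4 4) 2)
Prefix: + - 4 4 2


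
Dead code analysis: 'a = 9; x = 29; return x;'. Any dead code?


a is assigned but never read
Dead: 'a = 9'


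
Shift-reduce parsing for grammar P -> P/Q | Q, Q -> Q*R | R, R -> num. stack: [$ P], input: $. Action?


start symbol P on stack, input exhausted
Action: accept


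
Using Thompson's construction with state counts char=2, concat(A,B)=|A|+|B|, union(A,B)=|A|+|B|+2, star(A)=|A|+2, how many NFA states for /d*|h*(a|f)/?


Syntax tree has 4 char leaf(s), 2 union(s), 2 star(s)
chars contribute 4×2 = 8; each union adds +2; each star adds +2
Total: 8 + 4 + 4 = 16 states


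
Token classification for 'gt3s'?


Pattern: letter/underscore followed by alphanumerics, not a keyword
Type: IDENTIFIER


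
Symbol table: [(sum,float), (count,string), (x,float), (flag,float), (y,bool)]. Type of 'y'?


Lookup 'y' → type bool


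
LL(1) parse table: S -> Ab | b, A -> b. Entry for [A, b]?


For [A, b]: 'b' ∈ FIRST(b)
Entry: A -> b


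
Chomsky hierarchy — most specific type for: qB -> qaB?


LHS has context (more than one symbol) and |LHS| ≤ |RHS|
Classification: Type 1 (Context-Sensitive)


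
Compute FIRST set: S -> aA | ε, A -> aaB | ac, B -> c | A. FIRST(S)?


Per alternative of S: FIRST(aA) = {a}; FIRST(ε) = {ε}
FIRST(S) = {a, ε}


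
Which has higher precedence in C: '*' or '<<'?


'*' is multiplicative (level 10); '<<' is shift (level 8)
Higher level binds tighter
'*' has higher precedence than '<<'


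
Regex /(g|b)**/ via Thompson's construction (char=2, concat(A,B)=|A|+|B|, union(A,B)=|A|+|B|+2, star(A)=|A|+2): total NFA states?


Syntax tree has 2 char leaf(s), 1 union(s), 2 star(s)
chars contribute 2×2 = 4; each union adds +2; each star adds +2
Total: 4 + 2 + 4 = 10 states


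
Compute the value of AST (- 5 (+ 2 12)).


Evaluate inner: (+ 2 12) = 14
Evaluate root: (- 5 14) = -9
Result: -9


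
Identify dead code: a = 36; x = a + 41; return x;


a is read by x's definition; x is returned
No dead code


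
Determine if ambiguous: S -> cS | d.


right-linear, alternatives start with distinct terminals 'c' vs 'd': unique leftmost derivation
Unambiguous


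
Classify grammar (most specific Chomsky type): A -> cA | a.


Right-linear: every RHS is a terminal or a terminal followed by one nonterminal
Classification: Type 3 (Regular)


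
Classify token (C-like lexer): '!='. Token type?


Pattern: operator symbol
Type: OPERATOR


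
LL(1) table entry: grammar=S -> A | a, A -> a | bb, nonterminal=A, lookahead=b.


For [A, b]: 'b' ∈ FIRST(bb)
Entry: A -> bb


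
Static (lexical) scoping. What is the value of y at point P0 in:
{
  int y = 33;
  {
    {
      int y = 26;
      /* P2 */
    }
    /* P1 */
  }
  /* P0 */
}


y declared in the same block as P0
y = 33


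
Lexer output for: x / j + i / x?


Scan left to right, longest-match per lexeme
Tokens: ID(x), OP(/), ID(j), OP(+), ID(i), OP(/), ID(x)


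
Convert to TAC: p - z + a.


Break into single-operator statements:
t1 = p - z
t2 = t1 + a


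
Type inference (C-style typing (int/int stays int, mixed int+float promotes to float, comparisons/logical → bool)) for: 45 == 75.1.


Operand types: int == float
Rule: comparison yields bool
Result type: bool


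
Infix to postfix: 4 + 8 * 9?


* has higher precedence, evaluate 8*9 first
Postfix: 4 8 9 * +


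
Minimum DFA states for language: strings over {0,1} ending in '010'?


Track the longest suffix of input matching a prefix of '010': 4 classes (prefixes of length 0..3)
Minimal DFA: 4 states


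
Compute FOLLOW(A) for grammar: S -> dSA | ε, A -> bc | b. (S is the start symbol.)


$ ∈ FOLLOW(S). For each A -> αBβ: add FIRST(β)\{ε} to FOLLOW(B); if β nullable, add FOLLOW(A).
FOLLOW(A) = {$, b}


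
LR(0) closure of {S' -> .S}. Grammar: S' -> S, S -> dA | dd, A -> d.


Start: S' -> .S
For each item with dot before a nonterminal B, add B -> .γ for every B-production
Closure: [S' -> .S, S -> .dA, S -> .dd]


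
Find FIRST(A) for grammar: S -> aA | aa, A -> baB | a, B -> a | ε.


Per alternative of A: FIRST(baB) = {b}; FIRST(a) = {a}
FIRST(A) = {a, b}


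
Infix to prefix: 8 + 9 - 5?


left-to-right (same/higher precedence on left): tree is (- (+ 8 9) 5)
Prefix: - + 8 9 5


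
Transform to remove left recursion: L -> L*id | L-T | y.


Left-recursive alternatives: L*id, L-T; non-recursive: y
Introduce L': L -> yL', L' -> *idL' | -TL' | ε


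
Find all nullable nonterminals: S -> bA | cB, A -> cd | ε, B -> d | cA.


A nonterminal is nullable iff some alternative derives ε (directly, or every symbol in it is nullable)
Nullable: {A}


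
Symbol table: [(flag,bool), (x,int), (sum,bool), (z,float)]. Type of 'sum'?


Lookup 'sum' → type bool


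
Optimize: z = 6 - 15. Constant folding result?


6 - 15 = -9 at compile time
Optimized: z = -9


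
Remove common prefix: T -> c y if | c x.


Common prefix: 'c'
Factored: T -> c T', T' -> y if | x


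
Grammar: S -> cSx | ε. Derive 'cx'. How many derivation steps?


Derivation: S => cSx => cx
Steps: 2


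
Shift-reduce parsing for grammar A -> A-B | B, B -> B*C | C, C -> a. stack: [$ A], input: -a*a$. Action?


shift '-' to continue A -> A-B
Action: shift


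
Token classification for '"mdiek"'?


Pattern: double-quoted sequence
Type: STRING_LITERAL


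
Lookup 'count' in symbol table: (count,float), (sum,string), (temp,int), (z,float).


Lookup 'count' → type float


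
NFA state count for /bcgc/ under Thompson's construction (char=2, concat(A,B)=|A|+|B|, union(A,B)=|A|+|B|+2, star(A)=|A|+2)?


Syntax tree has 4 char leaf(s), 0 union(s), 0 star(s)
chars contribute 4×2 = 8; each union adds +2; each star adds +2
Total: 8 + 0 + 0 = 8 states


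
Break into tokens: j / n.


Scan left to right, longest-match per lexeme
Tokens: ID(j), OP(/), ID(n)


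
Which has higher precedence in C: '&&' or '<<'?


'<<' is shift (level 8); '&&' is logical AND (level 2)
Higher level binds tighter
'<<' has higher precedence than '&&'


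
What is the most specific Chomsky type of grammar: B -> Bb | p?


Left-linear: every RHS is a terminal or one nonterminal followed by a terminal
Classification: Type 3 (Regular)


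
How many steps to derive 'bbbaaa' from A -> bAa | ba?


Derivation: A => bAa => bbAaa => bbbaaa
Steps: 3


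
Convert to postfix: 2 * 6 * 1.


Left to right (same or higher precedence on left)
Postfix: 2 6 * 1 *


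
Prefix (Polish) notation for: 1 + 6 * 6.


'*' binds tighter: tree is (+ 1 (* 6 6))
Prefix: + 1 * 6 6


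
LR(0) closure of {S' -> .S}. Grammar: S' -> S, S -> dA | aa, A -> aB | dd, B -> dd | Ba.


Start: S' -> .S
For each item with dot before a nonterminal B, add B -> .γ for every B-production
Closure: [S' -> .S, S -> .dA, S -> .aa]


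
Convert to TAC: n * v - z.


Break into single-operator statements:
t1 = n * v
t2 = t1 - z


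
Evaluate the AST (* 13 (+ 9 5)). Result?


Evaluate inner: (+ 9 5) = 14
Evaluate root: (* 13 14) = 182
Result: 182


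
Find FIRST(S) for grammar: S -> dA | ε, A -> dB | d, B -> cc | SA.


Per alternative of S: FIRST(dA) = {d}; FIRST(ε) = {ε}
FIRST(S) = {d, ε}


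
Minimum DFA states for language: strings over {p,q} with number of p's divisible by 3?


Track (count of p) mod 3: states 0..2, accept at 0
Minimal DFA: 3 states


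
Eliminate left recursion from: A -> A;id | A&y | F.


Left-recursive alternatives: A;id, A&y; non-recursive: F
Introduce A': A -> FA', A' -> ;idA' | &yA' | ε


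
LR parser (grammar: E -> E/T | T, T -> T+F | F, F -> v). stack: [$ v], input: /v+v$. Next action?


'v' on top is the handle for F -> v
Action: reduce (F -> v)


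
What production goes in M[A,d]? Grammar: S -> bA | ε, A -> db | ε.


For [A, d]: 'd' ∈ FIRST(db)
Entry: A -> db


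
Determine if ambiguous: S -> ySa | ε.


balanced y^n…a^n: each string has a unique parse
Unambiguous


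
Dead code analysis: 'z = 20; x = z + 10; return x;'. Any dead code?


z is read by x's definition; x is returned
No dead code


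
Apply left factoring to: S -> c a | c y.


Common prefix: 'c'
Factored: S -> c S', S' -> a | y


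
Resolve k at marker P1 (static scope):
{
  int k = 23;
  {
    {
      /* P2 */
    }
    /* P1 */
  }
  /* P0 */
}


P1's block does not declare k; resolves to the enclosing declaration at depth 0
k = 23


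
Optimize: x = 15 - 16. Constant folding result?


15 - 16 = -1 at compile time
Optimized: x = -1


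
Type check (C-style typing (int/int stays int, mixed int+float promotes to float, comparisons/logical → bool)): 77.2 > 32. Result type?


Operand types: float > int
Rule: comparison yields bool
Result type: bool


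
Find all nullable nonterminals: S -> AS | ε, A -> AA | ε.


A nonterminal is nullable iff some alternative derives ε (directly, or every symbol in it is nullable)
Nullable: {A, S}


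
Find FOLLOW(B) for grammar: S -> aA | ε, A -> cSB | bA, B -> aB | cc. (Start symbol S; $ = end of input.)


$ ∈ FOLLOW(S). For each A -> αBβ: add FIRST(β)\{ε} to FOLLOW(B); if β nullable, add FOLLOW(A).
FOLLOW(B) = {$, a, c}


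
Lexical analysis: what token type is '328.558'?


Pattern: digits with a decimal point
Type: FLOAT_LITERAL


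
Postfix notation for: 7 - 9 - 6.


Left to right (same or higher precedence on left)
Postfix: 7 9 - 6 -


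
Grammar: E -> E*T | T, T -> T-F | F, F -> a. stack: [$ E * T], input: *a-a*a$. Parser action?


handle 'E*T' on top; lookahead ∈ FOLLOW(E) = {*, $}
Action: reduce (E -> E*T)


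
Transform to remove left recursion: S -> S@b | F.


Left-recursive alternatives: S@b; non-recursive: F
Introduce S': S -> FS', S' -> @bS' | ε


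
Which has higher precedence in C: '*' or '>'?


'*' is multiplicative (level 10); '>' is relational (level 7)
Higher level binds tighter
'*' has higher precedence than '>'


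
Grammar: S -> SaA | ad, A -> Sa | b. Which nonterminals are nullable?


A nonterminal is nullable iff some alternative derives ε (directly, or every symbol in it is nullable)
Nullable: {}


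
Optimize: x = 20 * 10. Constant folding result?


20 * 10 = 200 at compile time
Optimized: x = 200


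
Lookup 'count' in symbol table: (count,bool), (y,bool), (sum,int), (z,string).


Lookup 'count' → type bool


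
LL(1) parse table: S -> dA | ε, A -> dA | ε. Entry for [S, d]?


For [S, d]: 'd' ∈ FIRST(dA)
Entry: S -> dA


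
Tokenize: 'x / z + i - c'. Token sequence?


Scan left to right, longest-match per lexeme
Tokens: ID(x), OP(/), ID(z), OP(+), ID(i), OP(-), ID(c)


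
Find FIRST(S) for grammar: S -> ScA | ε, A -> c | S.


Per alternative of S: FIRST(ScA) = {c}; FIRST(ε) = {ε}
FIRST(S) = {c, ε}


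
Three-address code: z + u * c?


Break into single-operator statements:
t1 = u * c
t2 = z + t1


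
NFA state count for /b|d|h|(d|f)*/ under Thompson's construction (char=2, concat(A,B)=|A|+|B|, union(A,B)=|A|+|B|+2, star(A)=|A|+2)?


Syntax tree has 5 char leaf(s), 4 union(s), 1 star(s)
chars contribute 5×2 = 10; each union adds +2; each star adds +2
Total: 10 + 8 + 2 = 20 states


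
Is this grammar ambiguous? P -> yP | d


right-linear, alternatives start with distinct terminals 'y' vs 'd': unique leftmost derivation
Unambiguous


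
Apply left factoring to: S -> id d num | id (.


Common prefix: 'id'
Factored: S -> id S', S' -> d num | (


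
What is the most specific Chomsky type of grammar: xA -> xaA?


LHS has context (more than one symbol) and |LHS| ≤ |RHS|
Classification: Type 1 (Context-Sensitive)


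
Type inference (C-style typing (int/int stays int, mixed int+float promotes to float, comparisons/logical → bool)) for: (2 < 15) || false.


Operand types: bool || bool
Rule: logical operators take bool operands and yield bool
Result type: bool


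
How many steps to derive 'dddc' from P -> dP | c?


Derivation: P => dP => ddP => dddP => dddc
Steps: 4


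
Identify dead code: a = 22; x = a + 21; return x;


a is read by x's definition; x is returned
No dead code


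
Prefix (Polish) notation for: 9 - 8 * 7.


'*' binds tighter: tree is (- 9 (* 8 7))
Prefix: - 9 * 8 7


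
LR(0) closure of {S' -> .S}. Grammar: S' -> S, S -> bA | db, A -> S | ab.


Start: S' -> .S
For each item with dot before a nonterminal B, add B -> .γ for every B-production
Closure: [S' -> .S, S -> .bA, S -> .db]


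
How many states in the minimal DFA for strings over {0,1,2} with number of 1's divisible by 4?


Track (count of 1) mod 4: states 0..3, accept at 0
Minimal DFA: 4 states


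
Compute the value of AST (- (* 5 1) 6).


Evaluate inner: (* 5 1) = 5
Evaluate root: (- 5 6) = -1
Result: -1


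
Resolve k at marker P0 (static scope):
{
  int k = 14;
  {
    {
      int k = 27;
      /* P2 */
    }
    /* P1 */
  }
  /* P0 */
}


k declared in the same block as P0
k = 14


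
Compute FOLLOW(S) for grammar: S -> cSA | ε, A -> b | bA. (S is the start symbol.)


$ ∈ FOLLOW(S). For each A -> αBβ: add FIRST(β)\{ε} to FOLLOW(B); if β nullable, add FOLLOW(A).
FOLLOW(S) = {$, b}


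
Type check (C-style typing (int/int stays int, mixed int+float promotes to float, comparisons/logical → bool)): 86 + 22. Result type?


Operand types: int + int
Rule: mixed int/float promotes to float; int/int stays int
Result type: int


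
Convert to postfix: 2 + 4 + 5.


Left to right (same or higher precedence on left)
Postfix: 2 4 + 5 +


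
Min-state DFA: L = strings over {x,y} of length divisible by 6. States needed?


Track length mod 6: states 0..5, accept at 0
Minimal DFA: 6 states


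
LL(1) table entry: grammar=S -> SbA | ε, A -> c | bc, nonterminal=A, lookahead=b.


For [A, b]: 'b' ∈ FIRST(bc)
Entry: A -> bc


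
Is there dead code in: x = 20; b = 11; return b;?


x is assigned but never read
Dead: 'x = 20'


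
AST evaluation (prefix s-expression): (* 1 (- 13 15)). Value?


Evaluate inner: (- 13 15) = -2
Evaluate root: (* 1 -2) = -2
Result: -2


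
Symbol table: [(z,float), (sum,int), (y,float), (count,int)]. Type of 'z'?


Lookup 'z' → type float


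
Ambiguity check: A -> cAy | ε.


balanced c^n…y^n: each string has a unique parse
Unambiguous


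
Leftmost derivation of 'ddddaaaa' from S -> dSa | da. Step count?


Derivation: S => dSa => ddSaa => dddSaaa => ddddaaaa
Steps: 4


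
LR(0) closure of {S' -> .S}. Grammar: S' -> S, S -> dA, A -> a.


Start: S' -> .S
For each item with dot before a nonterminal B, add B -> .γ for every B-production
Closure: [S' -> .S, S -> .dA]


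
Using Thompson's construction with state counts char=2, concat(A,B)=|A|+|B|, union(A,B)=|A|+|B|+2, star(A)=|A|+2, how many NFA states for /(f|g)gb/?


Syntax tree has 4 char leaf(s), 1 union(s), 0 star(s)
chars contribute 4×2 = 8; each union adds +2; each star adds +2
Total: 8 + 2 + 0 = 10 states


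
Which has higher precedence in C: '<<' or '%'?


'%' is multiplicative (level 10); '<<' is shift (level 8)
Higher level binds tighter
'%' has higher precedence than '<<'


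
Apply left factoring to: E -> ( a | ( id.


Common prefix: '('
Factored: E -> ( E', E' -> a | id


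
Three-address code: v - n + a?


Break into single-operator statements:
t1 = v - n
t2 = t1 + a


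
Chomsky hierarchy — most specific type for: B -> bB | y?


Right-linear: every RHS is a terminal or a terminal followed by one nonterminal
Classification: Type 3 (Regular)


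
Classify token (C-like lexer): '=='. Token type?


Pattern: operator symbol
Type: OPERATOR


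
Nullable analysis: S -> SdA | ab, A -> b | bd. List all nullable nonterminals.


A nonterminal is nullable iff some alternative derives ε (directly, or every symbol in it is nullable)
Nullable: {}


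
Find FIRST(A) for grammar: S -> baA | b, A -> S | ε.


Per alternative of A: FIRST(S) = {b}; FIRST(ε) = {ε}
FIRST(A) = {b, ε}


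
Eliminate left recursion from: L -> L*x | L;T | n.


Left-recursive alternatives: L*x, L;T; non-recursive: n
Introduce L': L -> nL', L' -> *xL' | ;TL' | ε


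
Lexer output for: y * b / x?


Scan left to right, longest-match per lexeme
Tokens: ID(y), OP(*), ID(b), OP(/), ID(x)


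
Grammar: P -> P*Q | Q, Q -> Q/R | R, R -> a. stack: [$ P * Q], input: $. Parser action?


handle 'P*Q' on top; lookahead ∈ FOLLOW(P) = {*, $}
Action: reduce (P -> P*Q)


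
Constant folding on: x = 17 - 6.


17 - 6 = 11 at compile time
Optimized: x = 11


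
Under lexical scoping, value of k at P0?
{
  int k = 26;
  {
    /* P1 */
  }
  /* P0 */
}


k declared in the same block as P0
k = 26


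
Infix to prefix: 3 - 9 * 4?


'*' binds tighter: tree is (- 3 (* 9 4))
Prefix: - 3 * 9 4


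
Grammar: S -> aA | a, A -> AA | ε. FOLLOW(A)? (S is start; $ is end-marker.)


$ ∈ FOLLOW(S). For each A -> αBβ: add FIRST(β)\{ε} to FOLLOW(B); if β nullable, add FOLLOW(A).
FOLLOW(A) = {$}


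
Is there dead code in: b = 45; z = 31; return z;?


b is assigned but never read
Dead: 'b = 45'


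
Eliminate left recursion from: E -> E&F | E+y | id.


Left-recursive alternatives: E&F, E+y; non-recursive: id
Introduce E': E -> idE', E' -> &FE' | +yE' | ε


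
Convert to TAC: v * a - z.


Break into single-operator statements:
t1 = v * a
t2 = t1 - z


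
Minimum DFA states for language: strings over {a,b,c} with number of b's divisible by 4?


Track (count of b) mod 4: states 0..3, accept at 0
Minimal DFA: 4 states


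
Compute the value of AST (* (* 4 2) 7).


Evaluate inner: (* 4 2) = 8
Evaluate root: (* 8 7) = 56
Result: 56


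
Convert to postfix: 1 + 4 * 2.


* has higher precedence, evaluate 4*2 first
Postfix: 1 4 2 * +


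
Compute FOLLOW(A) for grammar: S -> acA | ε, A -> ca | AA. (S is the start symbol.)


$ ∈ FOLLOW(S). For each A -> αBβ: add FIRST(β)\{ε} to FOLLOW(B); if β nullable, add FOLLOW(A).
FOLLOW(A) = {$, c}


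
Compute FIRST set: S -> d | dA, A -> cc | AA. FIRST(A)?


Per alternative of A: FIRST(cc) = {c}; FIRST(AA) = {c}
FIRST(A) = {c}


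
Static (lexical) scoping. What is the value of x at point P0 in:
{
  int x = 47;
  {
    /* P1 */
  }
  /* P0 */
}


x declared in the same block as P0
x = 47


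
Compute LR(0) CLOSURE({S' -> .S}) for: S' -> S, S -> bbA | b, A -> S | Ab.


Start: S' -> .S
For each item with dot before a nonterminal B, add B -> .γ for every B-production
Closure: [S' -> .S, S -> .bbA, S -> .b]


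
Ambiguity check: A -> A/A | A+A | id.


'id/id+id' has two parse trees (no precedence encoded between / and +)
Ambiguous


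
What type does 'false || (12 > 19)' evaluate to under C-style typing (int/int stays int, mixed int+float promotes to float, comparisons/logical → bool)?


Operand types: bool || bool
Rule: logical operators take bool operands and yield bool
Result type: bool


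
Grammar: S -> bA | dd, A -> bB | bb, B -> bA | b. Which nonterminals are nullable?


A nonterminal is nullable iff some alternative derives ε (directly, or every symbol in it is nullable)
Nullable: {}


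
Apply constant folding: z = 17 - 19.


17 - 19 = -2 at compile time
Optimized: z = -2


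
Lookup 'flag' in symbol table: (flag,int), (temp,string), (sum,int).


Lookup 'flag' → type int


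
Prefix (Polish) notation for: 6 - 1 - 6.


left-to-right (same/higher precedence on left): tree is (- (- 6 1) 6)
Prefix: - - 6 1 6


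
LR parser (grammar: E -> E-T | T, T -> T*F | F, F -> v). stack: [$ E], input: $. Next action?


start symbol E on stack, input exhausted
Action: accept


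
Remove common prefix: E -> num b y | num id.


Common prefix: 'num'
Factored: E -> num E', E' -> b y | id


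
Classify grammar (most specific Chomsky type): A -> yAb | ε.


Single nonterminal LHS, but y^n b^n is not regular
Classification: Type 2 (Context-Free)


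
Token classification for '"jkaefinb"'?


Pattern: double-quoted sequence
Type: STRING_LITERAL


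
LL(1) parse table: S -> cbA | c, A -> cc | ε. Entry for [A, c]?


For [A, c]: 'c' ∈ FIRST(cc)
Entry: A -> cc


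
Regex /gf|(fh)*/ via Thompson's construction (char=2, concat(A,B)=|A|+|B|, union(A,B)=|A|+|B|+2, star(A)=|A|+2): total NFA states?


Syntax tree has 4 char leaf(s), 1 union(s), 1 star(s)
chars contribute 4×2 = 8; each union adds +2; each star adds +2
Total: 8 + 2 + 2 = 12 states


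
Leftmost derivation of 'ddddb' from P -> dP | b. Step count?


Derivation: P => dP => ddP => dddP => ddddP => ddddb
Steps: 5


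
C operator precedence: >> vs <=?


'>>' is shift (level 8); '<=' is relational (level 7)
Higher level binds tighter
'>>' has higher precedence than '<='


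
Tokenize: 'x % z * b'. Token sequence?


Scan left to right, longest-match per lexeme
Tokens: ID(x), OP(%), ID(z), OP(*), ID(b)


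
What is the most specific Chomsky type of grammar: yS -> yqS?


LHS has context (more than one symbol) and |LHS| ≤ |RHS|
Classification: Type 1 (Context-Sensitive)


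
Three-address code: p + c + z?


Break into single-operator statements:
t1 = p + c
t2 = t1 + z


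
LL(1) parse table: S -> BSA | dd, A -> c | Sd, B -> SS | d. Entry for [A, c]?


For [A, c]: 'c' ∈ FIRST(c)
Entry: A -> c


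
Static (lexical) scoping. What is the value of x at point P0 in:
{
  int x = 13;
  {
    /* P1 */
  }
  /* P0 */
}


x declared in the same block as P0
x = 13


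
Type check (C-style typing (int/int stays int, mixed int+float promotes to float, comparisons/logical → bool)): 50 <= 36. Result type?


Operand types: int <= int
Rule: comparison yields bool
Result type: bool


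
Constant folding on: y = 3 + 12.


3 + 12 = 15 at compile time
Optimized: y = 15


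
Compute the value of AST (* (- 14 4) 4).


Evaluate inner: (- 14 4) = 10
Evaluate root: (* 10 4) = 40
Result: 40


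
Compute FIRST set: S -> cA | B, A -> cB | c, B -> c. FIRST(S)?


Per alternative of S: FIRST(cA) = {c}; FIRST(B) = {c}
FIRST(S) = {c}


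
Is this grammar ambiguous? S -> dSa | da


balanced d^n…a^n: each string has a unique parse
Unambiguous


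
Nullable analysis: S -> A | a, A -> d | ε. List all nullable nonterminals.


A nonterminal is nullable iff some alternative derives ε (directly, or every symbol in it is nullable)
Nullable: {A, S}


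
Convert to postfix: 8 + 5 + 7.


Left to right (same or higher precedence on left)
Postfix: 8 5 + 7 +


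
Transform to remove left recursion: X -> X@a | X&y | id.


Left-recursive alternatives: X@a, X&y; non-recursive: id
Introduce X': X -> idX', X' -> @aX' | &yX' | ε


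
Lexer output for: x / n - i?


Scan left to right, longest-match per lexeme
Tokens: ID(x), OP(/), ID(n), OP(-), ID(i)


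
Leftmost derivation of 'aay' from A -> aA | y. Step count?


Derivation: A => aA => aaA => aay
Steps: 3


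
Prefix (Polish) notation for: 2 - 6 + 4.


left-to-right (same/higher precedence on left): tree is (+ (- 2 6) 4)
Prefix: + - 2 6 4


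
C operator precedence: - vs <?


'-' is additive (level 9); '<' is relational (level 7)
Higher level binds tighter
'-' has higher precedence than '<'


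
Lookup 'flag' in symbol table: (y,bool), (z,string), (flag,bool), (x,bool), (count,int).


Lookup 'flag' → type bool


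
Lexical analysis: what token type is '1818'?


Pattern: digits only
Type: INTEGER_LITERAL


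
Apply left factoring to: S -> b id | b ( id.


Common prefix: 'b'
Factored: S -> b S', S' -> id | ( id


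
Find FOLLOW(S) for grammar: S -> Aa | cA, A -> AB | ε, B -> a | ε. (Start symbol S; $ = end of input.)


$ ∈ FOLLOW(S). For each A -> αBβ: add FIRST(β)\{ε} to FOLLOW(B); if β nullable, add FOLLOW(A).
FOLLOW(S) = {$}


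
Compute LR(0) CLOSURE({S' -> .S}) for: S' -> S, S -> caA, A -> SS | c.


Start: S' -> .S
For each item with dot before a nonterminal B, add B -> .γ for every B-production
Closure: [S' -> .S, S -> .caA]


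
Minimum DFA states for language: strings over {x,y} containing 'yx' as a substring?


KMP-style automaton: 2 progress states + 1 absorbing accept = 3
Minimal DFA: 3 states


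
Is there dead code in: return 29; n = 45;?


statement follows a return and is unreachable
Dead: 'n = 45'


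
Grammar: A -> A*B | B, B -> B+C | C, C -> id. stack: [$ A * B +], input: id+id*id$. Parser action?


no handle; shift 'id'
Action: shift


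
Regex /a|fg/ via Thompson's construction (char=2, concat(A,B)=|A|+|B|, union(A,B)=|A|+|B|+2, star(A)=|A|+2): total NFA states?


Syntax tree has 3 char leaf(s), 1 union(s), 0 star(s)
chars contribute 3×2 = 6; each union adds +2; each star adds +2
Total: 6 + 2 + 0 = 8 states


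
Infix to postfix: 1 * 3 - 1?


Left to right (same or higher precedence on left)
Postfix: 1 3 * 1 -


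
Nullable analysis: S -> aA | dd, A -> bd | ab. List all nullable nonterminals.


A nonterminal is nullable iff some alternative derives ε (directly, or every symbol in it is nullable)
Nullable: {}


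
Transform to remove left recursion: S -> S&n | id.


Left-recursive alternatives: S&n; non-recursive: id
Introduce S': S -> idS', S' -> &nS' | ε


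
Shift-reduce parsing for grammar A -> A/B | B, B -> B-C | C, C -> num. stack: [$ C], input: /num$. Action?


'C' (not preceded by B-) is the handle for B -> C
Action: reduce (B -> C)


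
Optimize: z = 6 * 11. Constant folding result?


6 * 11 = 66 at compile time
Optimized: z = 66


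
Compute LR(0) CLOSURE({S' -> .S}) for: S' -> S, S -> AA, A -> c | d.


Start: S' -> .S
For each item with dot before a nonterminal B, add B -> .γ for every B-production
Closure: [S' -> .S, S -> .AA, A -> .c, A -> .d]


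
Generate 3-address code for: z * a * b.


Break into single-operator statements:
t1 = z * a
t2 = t1 * b


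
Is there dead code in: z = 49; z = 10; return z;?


first assignment to z is overwritten before any read
Dead: 'z = 49'


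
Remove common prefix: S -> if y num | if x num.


Common prefix: 'if'
Factored: S -> if S', S' -> y num | x num


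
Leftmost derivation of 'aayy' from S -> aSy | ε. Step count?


Derivation: S => aSy => aaSyy => aayy
Steps: 3


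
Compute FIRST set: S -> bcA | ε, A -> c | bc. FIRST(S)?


Per alternative of S: FIRST(bcA) = {b}; FIRST(ε) = {ε}
FIRST(S) = {b, ε}


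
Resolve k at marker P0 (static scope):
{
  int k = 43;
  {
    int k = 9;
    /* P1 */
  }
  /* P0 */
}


k declared in the same block as P0
k = 43


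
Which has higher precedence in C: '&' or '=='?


'==' is equality (level 6); '&' is bitwise AND (level 5)
Higher level binds tighter
'==' has higher precedence than '&'


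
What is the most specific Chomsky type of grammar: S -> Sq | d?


Left-linear: every RHS is a terminal or one nonterminal followed by a terminal
Classification: Type 3 (Regular)


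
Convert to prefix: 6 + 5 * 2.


'*' binds tighter: tree is (+ 6 (* 5 2))
Prefix: + 6 * 5 2


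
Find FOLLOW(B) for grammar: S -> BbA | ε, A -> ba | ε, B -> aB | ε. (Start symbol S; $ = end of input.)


$ ∈ FOLLOW(S). For each A -> αBβ: add FIRST(β)\{ε} to FOLLOW(B); if β nullable, add FOLLOW(A).
FOLLOW(B) = {b}


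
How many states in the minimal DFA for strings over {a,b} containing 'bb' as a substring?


KMP-style automaton: 2 progress states + 1 absorbing accept = 3
Minimal DFA: 3 states


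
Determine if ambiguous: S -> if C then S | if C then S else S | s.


dangling else: 'if C then if C then s else s' parses two ways
Ambiguous


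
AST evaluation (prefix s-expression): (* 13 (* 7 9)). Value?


Evaluate inner: (* 7 9) = 63
Evaluate root: (* 13 63) = 819
Result: 819


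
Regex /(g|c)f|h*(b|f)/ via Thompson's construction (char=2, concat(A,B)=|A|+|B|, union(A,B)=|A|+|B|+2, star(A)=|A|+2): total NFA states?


Syntax tree has 6 char leaf(s), 3 union(s), 1 star(s)
chars contribute 6×2 = 12; each union adds +2; each star adds +2
Total: 12 + 6 + 2 = 20 states


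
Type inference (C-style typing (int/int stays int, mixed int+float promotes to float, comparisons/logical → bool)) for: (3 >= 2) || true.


Operand types: bool || bool
Rule: logical operators take bool operands and yield bool
Result type: bool


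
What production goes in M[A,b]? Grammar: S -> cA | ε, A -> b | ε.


For [A, b]: 'b' ∈ FIRST(b)
Entry: A -> b


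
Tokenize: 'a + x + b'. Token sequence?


Scan left to right, longest-match per lexeme
Tokens: ID(a), OP(+), ID(x), OP(+), ID(b)


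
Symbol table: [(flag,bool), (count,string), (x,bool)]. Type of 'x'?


Lookup 'x' → type bool


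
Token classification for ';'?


Pattern: delimiter/punctuation
Type: PUNCTUATION


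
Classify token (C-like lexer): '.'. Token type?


Pattern: operator symbol
Type: OPERATOR


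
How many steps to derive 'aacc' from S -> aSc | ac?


Derivation: S => aSc => aacc
Steps: 2


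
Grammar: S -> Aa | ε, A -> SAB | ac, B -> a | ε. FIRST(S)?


Per alternative of S: FIRST(Aa) = {a}; FIRST(ε) = {ε}
FIRST(S) = {a, ε}


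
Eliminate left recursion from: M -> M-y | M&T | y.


Left-recursive alternatives: M-y, M&T; non-recursive: y
Introduce M': M -> yM', M' -> -yM' | &TM' | ε


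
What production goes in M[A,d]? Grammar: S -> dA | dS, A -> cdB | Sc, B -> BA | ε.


For [A, d]: 'd' ∈ FIRST(Sc)
Entry: A -> Sc


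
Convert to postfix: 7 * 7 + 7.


Left to right (same or higher precedence on left)
Postfix: 7 7 * 7 +


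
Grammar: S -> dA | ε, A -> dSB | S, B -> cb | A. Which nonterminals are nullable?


A nonterminal is nullable iff some alternative derives ε (directly, or every symbol in it is nullable)
Nullable: {A, B, S}


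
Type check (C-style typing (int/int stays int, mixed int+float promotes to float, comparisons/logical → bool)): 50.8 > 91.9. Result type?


Operand types: float > float
Rule: comparison yields bool
Result type: bool


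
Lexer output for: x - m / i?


Scan left to right, longest-match per lexeme
Tokens: ID(x), OP(-), ID(m), OP(/), ID(i)


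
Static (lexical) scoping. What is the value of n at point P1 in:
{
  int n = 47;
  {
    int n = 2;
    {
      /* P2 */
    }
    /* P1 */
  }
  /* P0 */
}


n declared in the same block as P1
n = 2


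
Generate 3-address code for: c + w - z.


Break into single-operator statements:
t1 = c + w
t2 = t1 - z


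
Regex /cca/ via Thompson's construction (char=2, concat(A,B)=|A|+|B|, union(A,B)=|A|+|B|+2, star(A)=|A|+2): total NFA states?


Syntax tree has 3 char leaf(s), 0 union(s), 0 star(s)
chars contribute 3×2 = 6; each union adds +2; each star adds +2
Total: 6 + 0 + 0 = 6 states


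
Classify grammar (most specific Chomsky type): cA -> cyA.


LHS has context (more than one symbol) and |LHS| ≤ |RHS|
Classification: Type 1 (Context-Sensitive)


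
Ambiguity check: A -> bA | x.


right-linear, alternatives start with distinct terminals 'b' vs 'x': unique leftmost derivation
Unambiguous


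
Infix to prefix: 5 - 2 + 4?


left-to-right (same/higher precedence on left): tree is (+ (- 5 2) 4)
Prefix: + - 5 2 4


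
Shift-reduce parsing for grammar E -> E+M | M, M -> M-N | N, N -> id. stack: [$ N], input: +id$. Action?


'N' (not preceded by M-) is the handle for M -> N
Action: reduce (M -> N)


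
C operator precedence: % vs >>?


'%' is multiplicative (level 10); '>>' is shift (level 8)
Higher level binds tighter
'%' has higher precedence than '>>'


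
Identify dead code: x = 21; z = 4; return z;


x is assigned but never read
Dead: 'x = 21'


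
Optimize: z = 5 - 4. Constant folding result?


5 - 4 = 1 at compile time
Optimized: z = 1


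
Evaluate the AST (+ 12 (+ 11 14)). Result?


Evaluate inner: (+ 11 14) = 25
Evaluate root: (+ 12 25) = 37
Result: 37


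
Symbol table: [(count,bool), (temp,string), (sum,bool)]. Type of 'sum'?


Lookup 'sum' → type bool


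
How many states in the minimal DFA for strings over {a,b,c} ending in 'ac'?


Track the longest suffix of input matching a prefix of 'ac': 3 classes (prefixes of length 0..2)
Minimal DFA: 3 states


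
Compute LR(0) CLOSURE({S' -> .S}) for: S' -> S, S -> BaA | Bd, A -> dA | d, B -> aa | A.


Start: S' -> .S
For each item with dot before a nonterminal B, add B -> .γ for every B-production
Closure: [S' -> .S, S -> .BaA, S -> .Bd, B -> .aa, B -> .A, A -> .dA, A -> .d]


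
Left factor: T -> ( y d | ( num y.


Common prefix: '('
Factored: T -> ( T', T' -> y d | num y


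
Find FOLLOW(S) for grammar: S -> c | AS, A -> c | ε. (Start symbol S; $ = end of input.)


$ ∈ FOLLOW(S). For each A -> αBβ: add FIRST(β)\{ε} to FOLLOW(B); if β nullable, add FOLLOW(A).
FOLLOW(S) = {$}


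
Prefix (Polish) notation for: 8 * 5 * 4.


left-to-right (same/higher precedence on left): tree is (* (* 8 5) 4)
Prefix: * * 8 5 4


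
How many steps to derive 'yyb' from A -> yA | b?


Derivation: A => yA => yyA => yyb
Steps: 3


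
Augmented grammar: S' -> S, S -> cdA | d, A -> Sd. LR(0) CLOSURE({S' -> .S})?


Start: S' -> .S
For each item with dot before a nonterminal B, add B -> .γ for every B-production
Closure: [S' -> .S, S -> .cdA, S -> .d]


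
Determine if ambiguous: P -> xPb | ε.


balanced x^n…b^n: each string has a unique parse
Unambiguous


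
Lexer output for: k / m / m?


Scan left to right, longest-match per lexeme
Tokens: ID(k), OP(/), ID(m), OP(/), ID(m)


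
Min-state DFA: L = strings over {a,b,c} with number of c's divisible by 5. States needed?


Track (count of c) mod 5: states 0..4, accept at 0
Minimal DFA: 5 states


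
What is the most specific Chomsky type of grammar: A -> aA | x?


Right-linear: every RHS is a terminal or a terminal followed by one nonterminal
Classification: Type 3 (Regular)


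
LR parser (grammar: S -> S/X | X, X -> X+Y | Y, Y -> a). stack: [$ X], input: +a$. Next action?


shift '+' to continue X -> X+Y
Action: shift


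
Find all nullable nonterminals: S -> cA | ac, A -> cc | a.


A nonterminal is nullable iff some alternative derives ε (directly, or every symbol in it is nullable)
Nullable: {}


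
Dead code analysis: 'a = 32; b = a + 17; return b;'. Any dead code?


a is read by b's definition; b is returned
No dead code


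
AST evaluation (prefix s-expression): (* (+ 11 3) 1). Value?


Evaluate inner: (+ 11 3) = 14
Evaluate root: (* 14 1) = 14
Result: 14


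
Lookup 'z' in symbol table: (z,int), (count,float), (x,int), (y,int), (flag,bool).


Lookup 'z' → type int


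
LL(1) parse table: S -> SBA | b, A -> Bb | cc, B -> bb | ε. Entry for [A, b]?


For [A, b]: 'b' ∈ FIRST(Bb)
Entry: A -> Bb


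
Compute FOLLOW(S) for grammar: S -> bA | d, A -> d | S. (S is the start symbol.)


$ ∈ FOLLOW(S). For each A -> αBβ: add FIRST(β)\{ε} to FOLLOW(B); if β nullable, add FOLLOW(A).
FOLLOW(S) = {$}


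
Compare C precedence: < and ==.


'<' is relational (level 7); '==' is equality (level 6)
Higher level binds tighter
'<' has higher precedence than '=='


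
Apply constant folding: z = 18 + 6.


18 + 6 = 24 at compile time
Optimized: z = 24


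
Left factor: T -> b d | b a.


Common prefix: 'b'
Factored: T -> b T', T' -> d | a


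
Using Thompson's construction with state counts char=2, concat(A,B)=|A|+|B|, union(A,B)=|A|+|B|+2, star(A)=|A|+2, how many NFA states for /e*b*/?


Syntax tree has 2 char leaf(s), 0 union(s), 2 star(s)
chars contribute 2×2 = 4; each union adds +2; each star adds +2
Total: 4 + 0 + 4 = 8 states


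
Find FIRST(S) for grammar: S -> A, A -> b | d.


Per alternative of S: FIRST(A) = {b, d}
FIRST(S) = {b, d}


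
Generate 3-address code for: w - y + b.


Break into single-operator statements:
t1 = w - y
t2 = t1 + b


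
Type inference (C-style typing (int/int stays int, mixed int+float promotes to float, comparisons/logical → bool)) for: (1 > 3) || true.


Operand types: bool || bool
Rule: logical operators take bool operands and yield bool
Result type: bool


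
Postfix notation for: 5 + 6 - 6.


Left to right (same or higher precedence on left)
Postfix: 5 6 + 6 -


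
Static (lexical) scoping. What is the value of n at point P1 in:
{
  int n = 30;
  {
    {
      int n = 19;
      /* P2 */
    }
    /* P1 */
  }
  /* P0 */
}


P1's block does not declare n; resolves to the enclosing declaration at depth 0
n = 30


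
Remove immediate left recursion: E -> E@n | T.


Left-recursive alternatives: E@n; non-recursive: T
Introduce E': E -> TE', E' -> @nE' | ε


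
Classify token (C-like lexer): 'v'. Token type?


Pattern: letter/underscore followed by alphanumerics, not a keyword
Type: IDENTIFIER


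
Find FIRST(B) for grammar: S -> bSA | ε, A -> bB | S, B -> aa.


Per alternative of B: FIRST(aa) = {a}
FIRST(B) = {a}


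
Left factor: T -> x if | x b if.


Common prefix: 'x'
Factored: T -> x T', T' -> if | b if


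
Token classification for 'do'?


Pattern: reserved word
Type: KEYWORD


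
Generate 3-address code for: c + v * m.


Break into single-operator statements:
t1 = v * m
t2 = c + t1


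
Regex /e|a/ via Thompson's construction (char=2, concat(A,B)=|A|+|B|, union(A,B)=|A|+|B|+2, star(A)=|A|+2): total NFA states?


Syntax tree has 2 char leaf(s), 1 union(s), 0 star(s)
chars contribute 2×2 = 4; each union adds +2; each star adds +2
Total: 4 + 2 + 0 = 6 states
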